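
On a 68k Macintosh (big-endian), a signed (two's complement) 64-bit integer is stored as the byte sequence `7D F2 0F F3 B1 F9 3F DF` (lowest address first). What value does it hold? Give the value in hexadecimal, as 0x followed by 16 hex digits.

Big-endian stores the most-significant byte at the lowest address.
The bytes are already most-significant first: 0x7DF20FF3B1F93FDF.

0x7DF20FF3B1F93FDF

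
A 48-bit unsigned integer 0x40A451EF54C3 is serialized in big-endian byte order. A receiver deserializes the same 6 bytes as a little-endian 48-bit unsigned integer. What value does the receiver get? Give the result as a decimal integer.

Stored big-endian, the bytes at ascending addresses are 40 A4 51 EF 54 C3.
Read back as little-endian, the first byte is least significant, giving 0xC354EF51A440.
0xC354EF51A440 = 214769559774272.

214769559774272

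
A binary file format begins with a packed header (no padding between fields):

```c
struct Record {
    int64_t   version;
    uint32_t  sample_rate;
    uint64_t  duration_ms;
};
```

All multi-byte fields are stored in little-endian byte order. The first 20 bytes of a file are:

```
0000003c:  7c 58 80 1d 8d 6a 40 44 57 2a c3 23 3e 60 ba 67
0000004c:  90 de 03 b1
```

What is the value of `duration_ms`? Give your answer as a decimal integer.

12755283281440301118

`duration_ms` follows `version` (8 B), `sample_rate` (4 B), so it starts at offset 8 + 4 = 12 and occupies 8 bytes.
Bytes at offsets 12..19: 3E 60 BA 67 90 DE 03 B1.
In little-endian order the low byte comes first in memory.
Reassemble most-significant byte first: B1 03 DE 90 67 BA 60 3E → 0xB103DE9067BA603E.
0xB103DE9067BA603E = 12755283281440301118.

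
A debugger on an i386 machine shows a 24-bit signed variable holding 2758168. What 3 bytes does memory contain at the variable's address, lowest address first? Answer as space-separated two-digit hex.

18 16 2A

2758168 in hexadecimal, padded to 24 bits, is 0x2A1618.
Split into bytes (most-significant first): 2A 16 18.
Little-endian stores the least-significant byte at the lowest address.
So at ascending addresses the bytes are 18 16 2A.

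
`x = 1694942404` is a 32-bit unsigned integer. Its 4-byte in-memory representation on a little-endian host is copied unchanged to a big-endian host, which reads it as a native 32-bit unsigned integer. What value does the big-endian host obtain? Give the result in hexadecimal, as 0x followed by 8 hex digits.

0xC4C40665

1694942404 in 32-bit hexadecimal is 0x6506C4C4.
Stored little-endian, the bytes at ascending addresses are C4 C4 06 65.
Read back as big-endian, the last byte is least significant, giving 0xC4C40665.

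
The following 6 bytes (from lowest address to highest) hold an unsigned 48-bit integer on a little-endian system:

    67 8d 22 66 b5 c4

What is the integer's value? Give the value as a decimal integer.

216283381665127

In little-endian order the low byte comes first in memory.
Reassemble most-significant byte first: C4 B5 66 22 8D 67 → 0xC4B566228D67.
0xC4B566228D67 = 216283381665127.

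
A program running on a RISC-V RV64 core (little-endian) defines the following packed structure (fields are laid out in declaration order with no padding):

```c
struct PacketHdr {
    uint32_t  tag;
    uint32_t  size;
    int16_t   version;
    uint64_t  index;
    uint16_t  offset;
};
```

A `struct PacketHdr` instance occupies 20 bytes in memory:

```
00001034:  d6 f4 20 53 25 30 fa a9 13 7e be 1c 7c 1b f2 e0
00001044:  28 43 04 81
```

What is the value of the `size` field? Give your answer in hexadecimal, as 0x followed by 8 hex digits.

0xA9FA3025

`size` follows `tag` (4 bytes), so it starts at byte offset 4 and occupies 4 bytes.
Bytes at offsets 4..7: 25 30 FA A9.
Little-endian stores the least-significant byte at the lowest address.
Reassemble most-significant byte first: A9 FA 30 25 → 0xA9FA3025.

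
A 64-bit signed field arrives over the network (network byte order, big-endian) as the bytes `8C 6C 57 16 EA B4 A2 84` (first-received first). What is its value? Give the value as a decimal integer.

-8328185854976286076

In big-endian order the high byte comes first in memory.
The bytes are already most-significant first: 0x8C6C5716EAB4A284.
Top bit is set, so as a signed 64-bit value this is 0x8C6C5716EAB4A284 − 2^64 = -8328185854976286076.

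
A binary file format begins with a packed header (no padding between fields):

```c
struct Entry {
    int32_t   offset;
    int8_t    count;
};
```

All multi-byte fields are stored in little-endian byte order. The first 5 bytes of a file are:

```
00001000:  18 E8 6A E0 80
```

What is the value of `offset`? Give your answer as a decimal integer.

`offset` is the first field, at byte offset 0, occupying 4 bytes.
Bytes at offsets 0..3: 18 E8 6A E0.
In little-endian order the low byte comes first in memory.
Reassemble most-significant byte first: E0 6A E8 18 → 0xE06AE818.
Top bit is set, so as a signed 32-bit value this is 0xE06AE818 − 2^32 = -529864680.

-529864680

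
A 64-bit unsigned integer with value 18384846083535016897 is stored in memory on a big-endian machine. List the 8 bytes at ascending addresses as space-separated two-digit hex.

FF 24 18 1B 1B 56 13 C1

18384846083535016897 in hexadecimal, padded to 64 bits, is 0xFF24181B1B5613C1.
Split into bytes (most-significant first): FF 24 18 1B 1B 56 13 C1.
Big-endian stores the most-significant byte at the lowest address.
So the memory order matches the most-significant-first order: FF 24 18 1B 1B 56 13 C1.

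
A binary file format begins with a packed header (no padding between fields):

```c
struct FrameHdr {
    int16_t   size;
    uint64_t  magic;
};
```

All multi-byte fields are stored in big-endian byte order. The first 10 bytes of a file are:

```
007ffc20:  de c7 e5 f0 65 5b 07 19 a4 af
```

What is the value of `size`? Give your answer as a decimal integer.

`size` is the first field, at byte offset 0, occupying 2 bytes.
Bytes at offsets 0..1: DE C7.
Big-endian: lowest address holds the most-significant byte.
The bytes are already most-significant first: 0xDEC7.
Top bit is set, so as a signed 16-bit value this is 0xDEC7 − 2^16 = -8505.

-8505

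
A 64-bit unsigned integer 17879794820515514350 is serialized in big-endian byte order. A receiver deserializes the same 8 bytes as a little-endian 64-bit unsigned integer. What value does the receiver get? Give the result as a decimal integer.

17879794820515514350 in 64-bit hexadecimal is 0xF821CAA875B247EE.
Stored big-endian, the bytes at ascending addresses are F8 21 CA A8 75 B2 47 EE.
Read back as little-endian, the first byte is least significant, giving 0xEE47B275A8CA21F8.
0xEE47B275A8CA21F8 = 17169888322786042360.

17169888322786042360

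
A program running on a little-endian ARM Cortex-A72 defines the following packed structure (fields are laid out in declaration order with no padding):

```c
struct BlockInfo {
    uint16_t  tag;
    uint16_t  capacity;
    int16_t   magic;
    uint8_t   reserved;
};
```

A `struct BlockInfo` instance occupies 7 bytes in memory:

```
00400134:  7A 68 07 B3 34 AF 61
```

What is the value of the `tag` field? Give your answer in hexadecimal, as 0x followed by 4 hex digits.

`tag` is the first field, at byte offset 0, occupying 2 bytes.
Bytes at offsets 0..1: 7A 68.
Little-endian: lowest address holds the least-significant byte.
Reassemble most-significant byte first: 68 7A → 0x687A.

0x687A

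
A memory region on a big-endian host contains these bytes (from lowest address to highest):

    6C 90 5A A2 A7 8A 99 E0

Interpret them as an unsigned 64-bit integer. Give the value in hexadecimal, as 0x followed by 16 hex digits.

Big-endian stores the most-significant byte at the lowest address.
The bytes are already most-significant first: 0x6C905AA2A78A99E0.

0x6C905AA2A78A99E0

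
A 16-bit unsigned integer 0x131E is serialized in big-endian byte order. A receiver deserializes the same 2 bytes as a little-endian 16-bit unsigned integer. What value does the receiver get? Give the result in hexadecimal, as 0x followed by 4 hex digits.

Stored big-endian, the bytes at ascending addresses are 13 1E.
Read back as little-endian, the first byte is least significant, giving 0x1E13.

0x1E13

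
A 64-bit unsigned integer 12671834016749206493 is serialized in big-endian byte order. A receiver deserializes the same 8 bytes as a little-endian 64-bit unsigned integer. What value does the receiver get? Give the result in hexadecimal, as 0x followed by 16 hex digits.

12671834016749206493 in 64-bit hexadecimal is 0xAFDB65E6650C3BDD.
Stored big-endian, the bytes at ascending addresses are AF DB 65 E6 65 0C 3B DD.
Read back as little-endian, the first byte is least significant, giving 0xDD3B0C65E665DBAF.

0xDD3B0C65E665DBAF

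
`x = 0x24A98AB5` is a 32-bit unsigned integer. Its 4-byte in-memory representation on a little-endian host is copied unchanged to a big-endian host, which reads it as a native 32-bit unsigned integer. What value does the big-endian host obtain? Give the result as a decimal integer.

3045763364

Stored little-endian, the bytes at ascending addresses are B5 8A A9 24.
Read back as big-endian, the last byte is least significant, giving 0xB58AA924.
0xB58AA924 = 3045763364.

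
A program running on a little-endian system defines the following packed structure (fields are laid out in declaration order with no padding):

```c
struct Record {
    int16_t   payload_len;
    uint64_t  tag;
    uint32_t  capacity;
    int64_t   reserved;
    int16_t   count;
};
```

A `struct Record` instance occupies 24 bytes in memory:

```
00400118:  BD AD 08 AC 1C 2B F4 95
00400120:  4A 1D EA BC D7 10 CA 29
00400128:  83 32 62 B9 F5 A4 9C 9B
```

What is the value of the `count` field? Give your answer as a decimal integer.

-25700

`count` follows `payload_len` (2 B), `tag` (8 B), `capacity` (4 B), `reserved` (8 B), so it starts at offset 2 + 8 + 4 + 8 = 22 and occupies 2 bytes.
Bytes at offsets 22..23: 9C 9B.
Little-endian: lowest address holds the least-significant byte.
Reassemble most-significant byte first: 9B 9C → 0x9B9C.
Top bit is set, so as a signed 16-bit value this is 0x9B9C − 2^16 = -25700.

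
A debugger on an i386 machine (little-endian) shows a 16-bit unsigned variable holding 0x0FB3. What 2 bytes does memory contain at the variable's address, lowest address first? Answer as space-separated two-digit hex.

Split into bytes (most-significant first): 0F B3.
Little-endian stores the least-significant byte at the lowest address.
So at ascending addresses the bytes are B3 0F.

B3 0F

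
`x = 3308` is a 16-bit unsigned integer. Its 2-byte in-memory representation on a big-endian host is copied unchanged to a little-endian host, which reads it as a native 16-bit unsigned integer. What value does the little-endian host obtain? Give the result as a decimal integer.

3308 in 16-bit hexadecimal is 0x0CEC.
Stored big-endian, the bytes at ascending addresses are 0C EC.
Read back as little-endian, the first byte is least significant, giving 0xEC0C.
0xEC0C = 60428.

60428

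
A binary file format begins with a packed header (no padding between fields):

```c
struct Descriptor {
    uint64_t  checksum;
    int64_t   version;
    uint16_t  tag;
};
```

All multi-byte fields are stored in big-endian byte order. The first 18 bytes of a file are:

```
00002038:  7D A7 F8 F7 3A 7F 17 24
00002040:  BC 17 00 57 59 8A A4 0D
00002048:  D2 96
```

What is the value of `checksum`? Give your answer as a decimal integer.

`checksum` is the first field, at byte offset 0, occupying 8 bytes.
Bytes at offsets 0..7: 7D A7 F8 F7 3A 7F 17 24.
In big-endian order the high byte comes first in memory.
The bytes are already most-significant first: 0x7DA7F8F73A7F1724.
0x7DA7F8F73A7F1724 = 9054479316573689636.

9054479316573689636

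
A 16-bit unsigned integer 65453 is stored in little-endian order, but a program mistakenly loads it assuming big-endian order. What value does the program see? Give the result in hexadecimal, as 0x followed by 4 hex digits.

65453 in 16-bit hexadecimal is 0xFFAD.
Stored little-endian, the bytes at ascending addresses are AD FF.
Read back as big-endian, the last byte is least significant, giving 0xADFF.

0xADFF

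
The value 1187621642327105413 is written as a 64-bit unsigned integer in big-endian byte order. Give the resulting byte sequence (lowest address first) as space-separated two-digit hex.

1187621642327105413 in hexadecimal, padded to 64 bits, is 0x107B479766791F85.
Split into bytes (most-significant first): 10 7B 47 97 66 79 1F 85.
Big-endian: lowest address holds the most-significant byte.
So the memory order matches the most-significant-first order: 10 7B 47 97 66 79 1F 85.

10 7B 47 97 66 79 1F 85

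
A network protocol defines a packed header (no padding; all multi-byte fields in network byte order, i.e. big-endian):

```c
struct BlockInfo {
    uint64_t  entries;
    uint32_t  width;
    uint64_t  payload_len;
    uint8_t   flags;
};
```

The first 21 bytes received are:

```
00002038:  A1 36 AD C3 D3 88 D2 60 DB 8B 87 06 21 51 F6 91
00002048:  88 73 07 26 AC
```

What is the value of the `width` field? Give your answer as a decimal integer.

3683354374

`width` follows `entries` (8 bytes), so it starts at byte offset 8 and occupies 4 bytes.
Bytes at offsets 8..11: DB 8B 87 06.
Big-endian stores the most-significant byte at the lowest address.
The bytes are already most-significant first: 0xDB8B8706.
0xDB8B8706 = 3683354374.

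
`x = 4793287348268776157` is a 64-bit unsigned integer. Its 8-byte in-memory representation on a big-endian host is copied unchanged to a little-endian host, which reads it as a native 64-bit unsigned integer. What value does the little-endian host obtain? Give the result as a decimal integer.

15941317178866632002

4793287348268776157 in 64-bit hexadecimal is 0x42852D7283EF3ADD.
Stored big-endian, the bytes at ascending addresses are 42 85 2D 72 83 EF 3A DD.
Read back as little-endian, the first byte is least significant, giving 0xDD3AEF83722D8542.
0xDD3AEF83722D8542 = 15941317178866632002.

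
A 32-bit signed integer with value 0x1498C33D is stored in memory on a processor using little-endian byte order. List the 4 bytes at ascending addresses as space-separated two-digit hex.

Split into bytes (most-significant first): 14 98 C3 3D.
Little-endian stores the least-significant byte at the lowest address.
So at ascending addresses the bytes are 3D C3 98 14.

3D C3 98 14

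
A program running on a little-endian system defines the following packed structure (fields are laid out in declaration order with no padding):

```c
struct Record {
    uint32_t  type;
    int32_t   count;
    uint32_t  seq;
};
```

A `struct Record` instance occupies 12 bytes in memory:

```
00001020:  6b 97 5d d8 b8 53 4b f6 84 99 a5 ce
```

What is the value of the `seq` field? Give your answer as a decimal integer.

3466959236

`seq` follows `type` (4 B), `count` (4 B), so it starts at offset 4 + 4 = 8 and occupies 4 bytes.
Bytes at offsets 8..11: 84 99 A5 CE.
Little-endian: lowest address holds the least-significant byte.
Reassemble most-significant byte first: CE A5 99 84 → 0xCEA59984.
0xCEA59984 = 3466959236.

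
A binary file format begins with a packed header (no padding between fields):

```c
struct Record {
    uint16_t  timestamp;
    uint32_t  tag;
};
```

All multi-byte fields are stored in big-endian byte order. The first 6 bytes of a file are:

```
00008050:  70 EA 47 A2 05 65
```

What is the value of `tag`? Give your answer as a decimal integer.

`tag` follows `timestamp` (2 bytes), so it starts at byte offset 2 and occupies 4 bytes.
Bytes at offsets 2..5: 47 A2 05 65.
In big-endian order the high byte comes first in memory.
The bytes are already most-significant first: 0x47A20565.
0x47A20565 = 1201800549.

1201800549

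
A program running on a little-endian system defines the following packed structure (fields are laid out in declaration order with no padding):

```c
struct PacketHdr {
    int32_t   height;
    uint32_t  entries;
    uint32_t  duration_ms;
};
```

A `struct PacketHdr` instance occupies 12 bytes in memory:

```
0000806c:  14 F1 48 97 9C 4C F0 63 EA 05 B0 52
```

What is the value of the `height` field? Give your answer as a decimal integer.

-1756827372

`height` is the first field, at byte offset 0, occupying 4 bytes.
Bytes at offsets 0..3: 14 F1 48 97.
Little-endian: lowest address holds the least-significant byte.
Reassemble most-significant byte first: 97 48 F1 14 → 0x9748F114.
Top bit is set, so as a signed 32-bit value this is 0x9748F114 − 2^32 = -1756827372.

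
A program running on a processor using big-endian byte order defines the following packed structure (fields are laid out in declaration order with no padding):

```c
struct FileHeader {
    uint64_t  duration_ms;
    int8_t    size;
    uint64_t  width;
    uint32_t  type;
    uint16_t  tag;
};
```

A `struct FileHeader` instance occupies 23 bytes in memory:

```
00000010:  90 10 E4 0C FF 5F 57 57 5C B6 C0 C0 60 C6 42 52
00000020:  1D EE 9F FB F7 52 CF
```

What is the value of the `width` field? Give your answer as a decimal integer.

13168736832306958877

`width` follows `duration_ms` (8 B), `size` (1 B), so it starts at offset 8 + 1 = 9 and occupies 8 bytes.
Bytes at offsets 9..16: B6 C0 C0 60 C6 42 52 1D.
In big-endian order the high byte comes first in memory.
The bytes are already most-significant first: 0xB6C0C060C642521D.
0xB6C0C060C642521D = 13168736832306958877.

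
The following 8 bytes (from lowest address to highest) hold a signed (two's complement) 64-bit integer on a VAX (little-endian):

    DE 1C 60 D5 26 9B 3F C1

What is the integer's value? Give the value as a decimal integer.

In little-endian order the low byte comes first in memory.
Reassemble most-significant byte first: C1 3F 9B 26 D5 60 1C DE → 0xC13F9B26D5601CDE.
Top bit is set, so as a signed 64-bit value this is 0xC13F9B26D5601CDE − 2^64 = -4521724909765780258.

-4521724909765780258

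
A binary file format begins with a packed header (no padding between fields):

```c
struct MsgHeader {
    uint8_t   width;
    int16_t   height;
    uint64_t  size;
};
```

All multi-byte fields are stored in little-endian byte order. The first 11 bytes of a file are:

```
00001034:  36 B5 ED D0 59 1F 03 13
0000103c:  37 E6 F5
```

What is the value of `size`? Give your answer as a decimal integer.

`size` follows `width` (1 B), `height` (2 B), so it starts at offset 1 + 2 = 3 and occupies 8 bytes.
Bytes at offsets 3..10: D0 59 1F 03 13 37 E6 F5.
Little-endian: lowest address holds the least-significant byte.
Reassemble most-significant byte first: F5 E6 37 13 03 1F 59 D0 → 0xF5E63713031F59D0.
0xF5E63713031F59D0 = 17718910338732087760.

17718910338732087760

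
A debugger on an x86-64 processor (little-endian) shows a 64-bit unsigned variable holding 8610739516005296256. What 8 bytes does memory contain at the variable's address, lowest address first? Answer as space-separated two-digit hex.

80 28 EA D8 F7 7D 7F 77

8610739516005296256 in hexadecimal, padded to 64 bits, is 0x777F7DF7D8EA2880.
Split into bytes (most-significant first): 77 7F 7D F7 D8 EA 28 80.
In little-endian order the low byte comes first in memory.
So at ascending addresses the bytes are 80 28 EA D8 F7 7D 7F 77.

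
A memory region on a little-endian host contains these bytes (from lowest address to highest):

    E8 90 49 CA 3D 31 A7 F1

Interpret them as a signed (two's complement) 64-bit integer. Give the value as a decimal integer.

-1033803448001654552

Little-endian: lowest address holds the least-significant byte.
Reassemble most-significant byte first: F1 A7 31 3D CA 49 90 E8 → 0xF1A7313DCA4990E8.
Top bit is set, so as a signed 64-bit value this is 0xF1A7313DCA4990E8 − 2^64 = -1033803448001654552.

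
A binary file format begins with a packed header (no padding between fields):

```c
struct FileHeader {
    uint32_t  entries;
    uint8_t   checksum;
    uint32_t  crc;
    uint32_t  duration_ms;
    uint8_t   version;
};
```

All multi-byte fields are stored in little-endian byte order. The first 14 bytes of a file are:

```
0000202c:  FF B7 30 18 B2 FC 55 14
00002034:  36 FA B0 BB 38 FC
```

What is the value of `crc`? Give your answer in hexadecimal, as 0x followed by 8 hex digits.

`crc` follows `entries` (4 B), `checksum` (1 B), so it starts at offset 4 + 1 = 5 and occupies 4 bytes.
Bytes at offsets 5..8: FC 55 14 36.
In little-endian order the low byte comes first in memory.
Reassemble most-significant byte first: 36 14 55 FC → 0x361455FC.

0x361455FC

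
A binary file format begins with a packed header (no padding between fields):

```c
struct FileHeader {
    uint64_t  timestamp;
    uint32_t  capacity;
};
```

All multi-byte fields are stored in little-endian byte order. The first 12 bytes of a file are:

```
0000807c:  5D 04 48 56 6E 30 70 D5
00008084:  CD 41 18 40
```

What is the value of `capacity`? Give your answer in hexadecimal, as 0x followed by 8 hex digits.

0x401841CD

`capacity` follows `timestamp` (8 bytes), so it starts at byte offset 8 and occupies 4 bytes.
Bytes at offsets 8..11: CD 41 18 40.
Little-endian stores the least-significant byte at the lowest address.
Reassemble most-significant byte first: 40 18 41 CD → 0x401841CD.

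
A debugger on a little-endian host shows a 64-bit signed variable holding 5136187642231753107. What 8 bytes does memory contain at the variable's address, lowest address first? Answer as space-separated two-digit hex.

93 89 F9 AA 72 67 47 47

5136187642231753107 in hexadecimal, padded to 64 bits, is 0x47476772AAF98993.
Split into bytes (most-significant first): 47 47 67 72 AA F9 89 93.
Little-endian: lowest address holds the least-significant byte.
So at ascending addresses the bytes are 93 89 F9 AA 72 67 47 47.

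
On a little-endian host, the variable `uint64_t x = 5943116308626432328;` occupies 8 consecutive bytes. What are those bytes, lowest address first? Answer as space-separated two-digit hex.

48 61 82 72 CB 30 7A 52

5943116308626432328 in hexadecimal, padded to 64 bits, is 0x527A30CB72826148.
Split into bytes (most-significant first): 52 7A 30 CB 72 82 61 48.
Little-endian: lowest address holds the least-significant byte.
So at ascending addresses the bytes are 48 61 82 72 CB 30 7A 52.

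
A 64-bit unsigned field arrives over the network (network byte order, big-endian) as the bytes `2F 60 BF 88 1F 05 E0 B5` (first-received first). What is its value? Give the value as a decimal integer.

3413939108903772341

Big-endian: lowest address holds the most-significant byte.
The bytes are already most-significant first: 0x2F60BF881F05E0B5.
0x2F60BF881F05E0B5 = 3413939108903772341.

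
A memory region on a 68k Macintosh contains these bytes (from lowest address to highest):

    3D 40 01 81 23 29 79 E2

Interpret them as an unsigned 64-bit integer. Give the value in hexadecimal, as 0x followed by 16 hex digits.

In big-endian order the high byte comes first in memory.
The bytes are already most-significant first: 0x3D400181232979E2.

0x3D400181232979E2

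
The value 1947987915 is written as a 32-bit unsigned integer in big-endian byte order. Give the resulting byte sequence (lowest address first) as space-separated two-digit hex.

1947987915 in hexadecimal, padded to 32 bits, is 0x741BEFCB.
Split into bytes (most-significant first): 74 1B EF CB.
Big-endian stores the most-significant byte at the lowest address.
So the memory order matches the most-significant-first order: 74 1B EF CB.

74 1B EF CB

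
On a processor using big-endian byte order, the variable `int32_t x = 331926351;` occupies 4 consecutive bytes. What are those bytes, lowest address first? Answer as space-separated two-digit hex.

331926351 in hexadecimal, padded to 32 bits, is 0x13C8CB4F.
Split into bytes (most-significant first): 13 C8 CB 4F.
Big-endian: lowest address holds the most-significant byte.
So the memory order matches the most-significant-first order: 13 C8 CB 4F.

13 C8 CB 4F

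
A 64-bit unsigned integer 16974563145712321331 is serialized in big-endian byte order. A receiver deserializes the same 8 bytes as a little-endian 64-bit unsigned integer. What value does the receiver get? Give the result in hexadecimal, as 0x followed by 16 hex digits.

16974563145712321331 in 64-bit hexadecimal is 0xEB91C33EF59EC333.
Stored big-endian, the bytes at ascending addresses are EB 91 C3 3E F5 9E C3 33.
Read back as little-endian, the first byte is least significant, giving 0x33C39EF53EC391EB.

0x33C39EF53EC391EB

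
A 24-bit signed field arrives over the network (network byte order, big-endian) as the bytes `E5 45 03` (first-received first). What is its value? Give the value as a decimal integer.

-1751805

Big-endian: lowest address holds the most-significant byte.
The bytes are already most-significant first: 0xE54503.
Top bit is set, so as a signed 24-bit value this is 0xE54503 − 2^24 = -1751805.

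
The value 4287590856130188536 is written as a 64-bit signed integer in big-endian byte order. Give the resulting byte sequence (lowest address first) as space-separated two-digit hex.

4287590856130188536 in hexadecimal, padded to 64 bits, is 0x3B80952AC1DA54F8.
Split into bytes (most-significant first): 3B 80 95 2A C1 DA 54 F8.
In big-endian order the high byte comes first in memory.
So the memory order matches the most-significant-first order: 3B 80 95 2A C1 DA 54 F8.

3B 80 95 2A C1 DA 54 F8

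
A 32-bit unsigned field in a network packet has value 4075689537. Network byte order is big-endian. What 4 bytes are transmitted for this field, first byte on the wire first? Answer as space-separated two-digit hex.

F2 EE 16 41

4075689537 in hexadecimal, padded to 32 bits, is 0xF2EE1641.
Split into bytes (most-significant first): F2 EE 16 41.
Big-endian stores the most-significant byte at the lowest address.
So the memory order matches the most-significant-first order: F2 EE 16 41.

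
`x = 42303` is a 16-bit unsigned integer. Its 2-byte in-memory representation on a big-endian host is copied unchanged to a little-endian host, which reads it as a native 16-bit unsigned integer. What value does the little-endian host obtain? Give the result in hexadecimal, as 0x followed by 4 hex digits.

42303 in 16-bit hexadecimal is 0xA53F.
Stored big-endian, the bytes at ascending addresses are A5 3F.
Read back as little-endian, the first byte is least significant, giving 0x3FA5.

0x3FA5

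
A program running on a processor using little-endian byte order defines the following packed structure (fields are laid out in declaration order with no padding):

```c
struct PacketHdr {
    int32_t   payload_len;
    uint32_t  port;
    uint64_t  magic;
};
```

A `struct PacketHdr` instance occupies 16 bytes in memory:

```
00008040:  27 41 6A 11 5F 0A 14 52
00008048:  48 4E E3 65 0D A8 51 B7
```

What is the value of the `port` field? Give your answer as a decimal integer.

`port` follows `payload_len` (4 bytes), so it starts at byte offset 4 and occupies 4 bytes.
Bytes at offsets 4..7: 5F 0A 14 52.
Little-endian: lowest address holds the least-significant byte.
Reassemble most-significant byte first: 52 14 0A 5F → 0x52140A5F.
0x52140A5F = 1377045087.

1377045087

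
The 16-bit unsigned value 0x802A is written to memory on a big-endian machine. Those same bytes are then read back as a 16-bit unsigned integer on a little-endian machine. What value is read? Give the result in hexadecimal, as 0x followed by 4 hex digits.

Stored big-endian, the bytes at ascending addresses are 80 2A.
Read back as little-endian, the first byte is least significant, giving 0x2A80.

0x2A80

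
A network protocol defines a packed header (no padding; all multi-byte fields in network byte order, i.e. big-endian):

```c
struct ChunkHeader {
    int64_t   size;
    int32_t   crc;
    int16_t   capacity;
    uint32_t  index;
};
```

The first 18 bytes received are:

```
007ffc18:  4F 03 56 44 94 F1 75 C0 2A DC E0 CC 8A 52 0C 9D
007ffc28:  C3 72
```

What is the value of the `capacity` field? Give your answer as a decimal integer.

-30126

`capacity` follows `size` (8 B), `crc` (4 B), so it starts at offset 8 + 4 = 12 and occupies 2 bytes.
Bytes at offsets 12..13: 8A 52.
In big-endian order the high byte comes first in memory.
The bytes are already most-significant first: 0x8A52.
Top bit is set, so as a signed 16-bit value this is 0x8A52 − 2^16 = -30126.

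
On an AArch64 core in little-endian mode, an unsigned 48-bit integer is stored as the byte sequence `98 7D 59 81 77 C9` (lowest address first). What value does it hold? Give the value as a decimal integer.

221515108416920

In little-endian order the low byte comes first in memory.
Reassemble most-significant byte first: C9 77 81 59 7D 98 → 0xC97781597D98.
0xC97781597D98 = 221515108416920.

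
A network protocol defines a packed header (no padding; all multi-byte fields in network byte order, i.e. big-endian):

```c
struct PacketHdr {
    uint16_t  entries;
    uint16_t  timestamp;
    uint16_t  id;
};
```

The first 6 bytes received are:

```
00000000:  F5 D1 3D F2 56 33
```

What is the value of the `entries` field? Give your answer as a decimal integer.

62929

`entries` is the first field, at byte offset 0, occupying 2 bytes.
Bytes at offsets 0..1: F5 D1.
Big-endian: lowest address holds the most-significant byte.
The bytes are already most-significant first: 0xF5D1.
0xF5D1 = 62929.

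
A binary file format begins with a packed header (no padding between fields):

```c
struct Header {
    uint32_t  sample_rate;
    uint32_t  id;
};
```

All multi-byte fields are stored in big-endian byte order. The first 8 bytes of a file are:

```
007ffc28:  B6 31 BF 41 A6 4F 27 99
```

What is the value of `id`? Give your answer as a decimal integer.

2790205337

`id` follows `sample_rate` (4 bytes), so it starts at byte offset 4 and occupies 4 bytes.
Bytes at offsets 4..7: A6 4F 27 99.
In big-endian order the high byte comes first in memory.
The bytes are already most-significant first: 0xA64F2799.
0xA64F2799 = 2790205337.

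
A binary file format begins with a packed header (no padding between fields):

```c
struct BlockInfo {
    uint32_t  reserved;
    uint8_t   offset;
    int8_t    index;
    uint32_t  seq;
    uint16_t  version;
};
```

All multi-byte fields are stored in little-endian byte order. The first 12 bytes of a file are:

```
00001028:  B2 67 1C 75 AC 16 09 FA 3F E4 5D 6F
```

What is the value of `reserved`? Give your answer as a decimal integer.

`reserved` is the first field, at byte offset 0, occupying 4 bytes.
Bytes at offsets 0..3: B2 67 1C 75.
Little-endian: lowest address holds the least-significant byte.
Reassemble most-significant byte first: 75 1C 67 B2 → 0x751C67B2.
0x751C67B2 = 1964795826.

1964795826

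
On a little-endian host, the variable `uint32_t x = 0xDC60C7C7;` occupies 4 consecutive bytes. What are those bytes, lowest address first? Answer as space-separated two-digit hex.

Split into bytes (most-significant first): DC 60 C7 C7.
Little-endian: lowest address holds the least-significant byte.
So at ascending addresses the bytes are C7 C7 60 DC.

C7 C7 60 DC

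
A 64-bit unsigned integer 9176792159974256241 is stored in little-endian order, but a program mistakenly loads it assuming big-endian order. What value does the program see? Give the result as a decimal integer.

8209739177164757631

9176792159974256241 in 64-bit hexadecimal is 0x7F5A83D948DAEE71.
Stored little-endian, the bytes at ascending addresses are 71 EE DA 48 D9 83 5A 7F.
Read back as big-endian, the last byte is least significant, giving 0x71EEDA48D9835A7F.
0x71EEDA48D9835A7F = 8209739177164757631.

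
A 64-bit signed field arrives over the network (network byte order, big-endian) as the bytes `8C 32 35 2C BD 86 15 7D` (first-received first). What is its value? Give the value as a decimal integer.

Big-endian: lowest address holds the most-significant byte.
The bytes are already most-significant first: 0x8C32352CBD86157D.
Top bit is set, so as a signed 64-bit value this is 0x8C32352CBD86157D − 2^64 = -8344548693289593475.

-8344548693289593475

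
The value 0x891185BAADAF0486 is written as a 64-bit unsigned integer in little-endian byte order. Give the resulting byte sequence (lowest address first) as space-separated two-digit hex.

Split into bytes (most-significant first): 89 11 85 BA AD AF 04 86.
Little-endian stores the least-significant byte at the lowest address.
So at ascending addresses the bytes are 86 04 AF AD BA 85 11 89.

86 04 AF AD BA 85 11 89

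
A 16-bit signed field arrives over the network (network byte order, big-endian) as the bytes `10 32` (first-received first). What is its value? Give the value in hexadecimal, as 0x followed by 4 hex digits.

0x1032

Big-endian: lowest address holds the most-significant byte.
The bytes are already most-significant first: 0x1032.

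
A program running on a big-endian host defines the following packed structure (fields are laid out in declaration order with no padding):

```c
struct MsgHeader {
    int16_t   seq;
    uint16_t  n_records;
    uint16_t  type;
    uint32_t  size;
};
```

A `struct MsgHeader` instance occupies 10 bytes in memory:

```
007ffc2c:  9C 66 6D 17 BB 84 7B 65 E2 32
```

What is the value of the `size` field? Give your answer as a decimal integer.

`size` follows `seq` (2 B), `n_records` (2 B), `type` (2 B), so it starts at offset 2 + 2 + 2 = 6 and occupies 4 bytes.
Bytes at offsets 6..9: 7B 65 E2 32.
In big-endian order the high byte comes first in memory.
The bytes are already most-significant first: 0x7B65E232.
0x7B65E232 = 2070274610.

2070274610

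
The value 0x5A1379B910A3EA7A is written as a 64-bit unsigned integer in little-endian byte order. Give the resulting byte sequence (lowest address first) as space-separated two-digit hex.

7A EA A3 10 B9 79 13 5A

Split into bytes (most-significant first): 5A 13 79 B9 10 A3 EA 7A.
Little-endian stores the least-significant byte at the lowest address.
So at ascending addresses the bytes are 7A EA A3 10 B9 79 13 5A.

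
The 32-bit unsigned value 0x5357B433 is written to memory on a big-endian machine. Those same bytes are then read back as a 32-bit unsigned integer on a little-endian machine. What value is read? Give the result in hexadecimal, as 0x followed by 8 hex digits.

Stored big-endian, the bytes at ascending addresses are 53 57 B4 33.
Read back as little-endian, the first byte is least significant, giving 0x33B45753.

0x33B45753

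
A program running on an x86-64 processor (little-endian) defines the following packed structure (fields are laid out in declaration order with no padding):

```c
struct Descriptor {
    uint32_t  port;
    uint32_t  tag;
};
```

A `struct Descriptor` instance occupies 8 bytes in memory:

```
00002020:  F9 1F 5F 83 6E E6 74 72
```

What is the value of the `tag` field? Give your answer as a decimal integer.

`tag` follows `port` (4 bytes), so it starts at byte offset 4 and occupies 4 bytes.
Bytes at offsets 4..7: 6E E6 74 72.
In little-endian order the low byte comes first in memory.
Reassemble most-significant byte first: 72 74 E6 6E → 0x7274E66E.
0x7274E66E = 1920263790.

1920263790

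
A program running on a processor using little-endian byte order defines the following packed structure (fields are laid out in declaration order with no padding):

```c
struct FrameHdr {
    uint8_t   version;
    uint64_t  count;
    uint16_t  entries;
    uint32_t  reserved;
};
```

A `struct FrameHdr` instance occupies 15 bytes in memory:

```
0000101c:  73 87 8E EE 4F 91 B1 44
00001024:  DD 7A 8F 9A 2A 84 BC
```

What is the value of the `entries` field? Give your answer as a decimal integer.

`entries` follows `version` (1 B), `count` (8 B), so it starts at offset 1 + 8 = 9 and occupies 2 bytes.
Bytes at offsets 9..10: 7A 8F.
Little-endian stores the least-significant byte at the lowest address.
Reassemble most-significant byte first: 8F 7A → 0x8F7A.
0x8F7A = 36730.

36730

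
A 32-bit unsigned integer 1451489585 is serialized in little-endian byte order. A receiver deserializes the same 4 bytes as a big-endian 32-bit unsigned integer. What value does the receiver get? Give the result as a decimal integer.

1451489585 in 32-bit hexadecimal is 0x5683F931.
Stored little-endian, the bytes at ascending addresses are 31 F9 83 56.
Read back as big-endian, the last byte is least significant, giving 0x31F98356.
0x31F98356 = 838435670.

838435670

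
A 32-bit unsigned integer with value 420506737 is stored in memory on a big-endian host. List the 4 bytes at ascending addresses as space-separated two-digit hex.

420506737 in hexadecimal, padded to 32 bits, is 0x19106C71.
Split into bytes (most-significant first): 19 10 6C 71.
In big-endian order the high byte comes first in memory.
So the memory order matches the most-significant-first order: 19 10 6C 71.

19 10 6C 71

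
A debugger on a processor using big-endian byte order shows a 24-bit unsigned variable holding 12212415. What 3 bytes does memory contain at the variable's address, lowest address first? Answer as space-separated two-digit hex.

BA 58 BF

12212415 in hexadecimal, padded to 24 bits, is 0xBA58BF.
Split into bytes (most-significant first): BA 58 BF.
Big-endian: lowest address holds the most-significant byte.
So the memory order matches the most-significant-first order: BA 58 BF.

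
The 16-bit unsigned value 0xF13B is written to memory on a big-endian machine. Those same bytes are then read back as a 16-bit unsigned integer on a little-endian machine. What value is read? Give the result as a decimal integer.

15345

Stored big-endian, the bytes at ascending addresses are F1 3B.
Read back as little-endian, the first byte is least significant, giving 0x3BF1.
0x3BF1 = 15345.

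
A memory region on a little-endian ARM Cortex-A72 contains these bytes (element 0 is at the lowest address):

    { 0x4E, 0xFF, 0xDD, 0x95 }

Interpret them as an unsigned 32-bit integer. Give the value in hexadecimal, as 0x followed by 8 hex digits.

0x95DDFF4E

Little-endian stores the least-significant byte at the lowest address.
Reassemble most-significant byte first: 95 DD FF 4E → 0x95DDFF4E.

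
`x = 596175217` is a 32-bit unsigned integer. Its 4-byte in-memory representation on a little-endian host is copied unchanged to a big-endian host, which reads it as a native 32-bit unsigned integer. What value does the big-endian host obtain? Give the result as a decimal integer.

596175217 in 32-bit hexadecimal is 0x2388E971.
Stored little-endian, the bytes at ascending addresses are 71 E9 88 23.
Read back as big-endian, the last byte is least significant, giving 0x71E98823.
0x71E98823 = 1911130147.

1911130147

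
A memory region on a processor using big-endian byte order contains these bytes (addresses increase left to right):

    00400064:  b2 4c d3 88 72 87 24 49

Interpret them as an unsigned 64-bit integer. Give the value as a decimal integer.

In big-endian order the high byte comes first in memory.
The bytes are already most-significant first: 0xB24CD38872872449.
0xB24CD38872872449 = 12847876419971654729.

12847876419971654729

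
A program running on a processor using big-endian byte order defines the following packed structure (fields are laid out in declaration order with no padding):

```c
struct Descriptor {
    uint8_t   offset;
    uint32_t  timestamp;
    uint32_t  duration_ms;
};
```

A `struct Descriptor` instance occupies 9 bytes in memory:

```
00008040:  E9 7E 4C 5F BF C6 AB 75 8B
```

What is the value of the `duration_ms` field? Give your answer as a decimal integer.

3333125515

`duration_ms` follows `offset` (1 B), `timestamp` (4 B), so it starts at offset 1 + 4 = 5 and occupies 4 bytes.
Bytes at offsets 5..8: C6 AB 75 8B.
Big-endian stores the most-significant byte at the lowest address.
The bytes are already most-significant first: 0xC6AB758B.
0xC6AB758B = 3333125515.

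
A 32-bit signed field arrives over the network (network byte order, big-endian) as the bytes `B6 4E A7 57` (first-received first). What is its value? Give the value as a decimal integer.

In big-endian order the high byte comes first in memory.
The bytes are already most-significant first: 0xB64EA757.
Top bit is set, so as a signed 32-bit value this is 0xB64EA757 − 2^32 = -1236359337.

-1236359337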